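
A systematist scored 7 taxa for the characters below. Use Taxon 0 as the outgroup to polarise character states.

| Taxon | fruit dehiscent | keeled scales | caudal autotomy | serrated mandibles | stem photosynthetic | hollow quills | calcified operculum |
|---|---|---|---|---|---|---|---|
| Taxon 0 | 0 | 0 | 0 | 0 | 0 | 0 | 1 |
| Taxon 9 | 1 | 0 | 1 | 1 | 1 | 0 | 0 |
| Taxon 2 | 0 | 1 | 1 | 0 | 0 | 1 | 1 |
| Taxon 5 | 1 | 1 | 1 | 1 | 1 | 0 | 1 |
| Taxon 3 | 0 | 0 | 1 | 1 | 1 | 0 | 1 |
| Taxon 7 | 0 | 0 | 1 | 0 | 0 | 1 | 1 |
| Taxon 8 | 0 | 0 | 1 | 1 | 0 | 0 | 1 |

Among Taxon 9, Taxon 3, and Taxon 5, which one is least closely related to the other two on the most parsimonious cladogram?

Taxon 3

Character polarity is set by the outgroup: the derived state is whichever differs from the outgroup's state, so for calcified operculum the derived state is '0', and for the remaining characters it is '1'.
fruit dehiscent: derived state '1' in Taxon 5 and Taxon 9 only — synapomorphy for {Taxon 5, Taxon 9}.
keeled scales (state '1') occurs in Taxon 2 and Taxon 5 but conflicts with the nesting implied by the other characters — most parsimoniously interpreted as homoplasy.
All ingroup taxa share the derived state '1' for caudal autotomy; it defines the ingroup but does not resolve relationships within it.
serrated mandibles (derived state '1') is shared by Taxon 3, Taxon 5, Taxon 8, and Taxon 9 — a synapomorphy uniting that clade.
stem photosynthetic (derived state '1') is shared by Taxon 3, Taxon 5, and Taxon 9 — a synapomorphy uniting that clade.
Only Taxon 2 and Taxon 7 show the derived state '1' for hollow quills, supporting them as a clade.
calcified operculum (derived state '0') is unique to Taxon 9 (autapomorphy; uninformative for grouping).
Most parsimonious ingroup topology: ((((Taxon 9,Taxon 5),Taxon 3),Taxon 8),(Taxon 2,Taxon 7)).
Taxon 9 and Taxon 5 share a more recent common ancestor with each other than either does with Taxon 3, so Taxon 3 is the least closely related of the three.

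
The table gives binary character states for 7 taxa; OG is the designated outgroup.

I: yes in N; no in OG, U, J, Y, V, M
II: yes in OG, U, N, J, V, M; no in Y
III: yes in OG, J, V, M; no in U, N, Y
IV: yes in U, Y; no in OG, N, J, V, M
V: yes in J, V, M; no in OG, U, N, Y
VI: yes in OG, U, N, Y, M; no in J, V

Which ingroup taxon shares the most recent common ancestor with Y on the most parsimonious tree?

Character polarity is set by the outgroup: the derived state is whichever differs from the outgroup's state, so for II, III, VI the derived state is 'no', and for the remaining characters it is 'yes'.
I (derived state 'yes') is unique to N (autapomorphy; uninformative for grouping).
II: derived state 'no' in Y only — an autapomorphy, so it tells us nothing about relationships among taxa.
III: derived state 'no' in N, U, and Y only — synapomorphy for {N, U, Y}.
Only U and Y show the derived state 'yes' for IV, supporting them as a clade.
V (derived state 'yes') is shared by J, M, and V — a synapomorphy uniting that clade.
Only J and V show the derived state 'no' for VI, supporting them as a clade.
Most parsimonious ingroup topology: (((U,Y),N),((J,V),M)).
Y and U form a cherry on this tree, so they are sister taxa.

U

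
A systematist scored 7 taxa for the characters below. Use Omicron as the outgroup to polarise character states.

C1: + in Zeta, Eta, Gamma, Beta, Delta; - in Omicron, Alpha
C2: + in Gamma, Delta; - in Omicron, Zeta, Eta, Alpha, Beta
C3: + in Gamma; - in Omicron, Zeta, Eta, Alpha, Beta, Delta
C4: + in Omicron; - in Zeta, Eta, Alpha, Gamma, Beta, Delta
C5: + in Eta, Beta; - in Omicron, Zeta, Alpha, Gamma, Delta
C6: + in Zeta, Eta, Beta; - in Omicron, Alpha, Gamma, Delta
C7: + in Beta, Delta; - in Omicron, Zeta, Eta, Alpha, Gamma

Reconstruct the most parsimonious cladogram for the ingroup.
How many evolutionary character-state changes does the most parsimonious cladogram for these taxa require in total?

8

Character polarity is set by the outgroup: the derived state is whichever differs from the outgroup's state, so for C4 the derived state is '-', and for the remaining characters it is '+'.
C1: derived state '+' in Beta, Delta, Eta, Gamma, and Zeta only — synapomorphy for {Beta, Delta, Eta, Gamma, Zeta}.
Only Delta and Gamma show the derived state '+' for C2, supporting them as a clade.
C3 (derived state '+') is unique to Gamma (autapomorphy; uninformative for grouping).
C4 (derived state '-') is shared by all ingroup taxa — unites the whole ingroup.
C5: derived state '+' in Beta and Eta only — synapomorphy for {Beta, Eta}.
C6 (derived state '+') is shared by Beta, Eta, and Zeta — a synapomorphy uniting that clade.
C7 groups Beta and Delta, which is incompatible with the clades supported by the remaining characters; treating it as convergent (homoplasy) costs fewer steps than any alternative tree.
Most parsimonious ingroup topology: (((Zeta,(Eta,Beta)),(Gamma,Delta)),Alpha).
Changes per character on this tree: C1: 1; C2: 1; C3: 1; C4: 1; C5: 1; C6: 1; C7: 2.
Total = 8.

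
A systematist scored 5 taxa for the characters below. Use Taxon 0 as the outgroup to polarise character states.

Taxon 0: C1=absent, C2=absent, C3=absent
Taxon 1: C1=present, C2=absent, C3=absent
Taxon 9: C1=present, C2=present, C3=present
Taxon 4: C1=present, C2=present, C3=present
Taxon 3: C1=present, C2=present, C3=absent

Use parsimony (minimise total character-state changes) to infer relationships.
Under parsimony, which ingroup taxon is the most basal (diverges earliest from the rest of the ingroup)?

The outgroup has state 'absent' for every character, so 'present' is the derived state throughout.
All ingroup taxa share the derived state 'present' for C1; it defines the ingroup but does not resolve relationships within it.
Only Taxon 3, Taxon 4, and Taxon 9 show the derived state 'present' for C2, supporting them as a clade.
Only Taxon 4 and Taxon 9 show the derived state 'present' for C3, supporting them as a clade.
Most parsimonious ingroup topology: (Taxon 1,((Taxon 9,Taxon 4),Taxon 3)).
Taxon 1 is sister to the clade containing all other ingroup taxa, so it is the earliest-diverging (most basal) ingroup lineage.

Taxon 1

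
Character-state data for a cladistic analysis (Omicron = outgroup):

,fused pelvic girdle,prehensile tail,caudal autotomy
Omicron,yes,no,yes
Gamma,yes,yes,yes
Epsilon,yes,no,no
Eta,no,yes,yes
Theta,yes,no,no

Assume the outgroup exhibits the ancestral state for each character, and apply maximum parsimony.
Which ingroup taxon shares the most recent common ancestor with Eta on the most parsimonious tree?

Character polarity is set by the outgroup: the derived state is whichever differs from the outgroup's state, so for fused pelvic girdle, caudal autotomy the derived state is 'no', and for the remaining characters it is 'yes'.
fused pelvic girdle: derived state 'no' in Eta only — an autapomorphy, so it tells us nothing about relationships among taxa.
prehensile tail: derived state 'yes' in Eta and Gamma only — synapomorphy for {Eta, Gamma}.
Only Epsilon and Theta show the derived state 'no' for caudal autotomy, supporting them as a clade.
Most parsimonious ingroup topology: ((Gamma,Eta),(Epsilon,Theta)).
Eta and Gamma form a cherry on this tree, so they are sister taxa.

Gamma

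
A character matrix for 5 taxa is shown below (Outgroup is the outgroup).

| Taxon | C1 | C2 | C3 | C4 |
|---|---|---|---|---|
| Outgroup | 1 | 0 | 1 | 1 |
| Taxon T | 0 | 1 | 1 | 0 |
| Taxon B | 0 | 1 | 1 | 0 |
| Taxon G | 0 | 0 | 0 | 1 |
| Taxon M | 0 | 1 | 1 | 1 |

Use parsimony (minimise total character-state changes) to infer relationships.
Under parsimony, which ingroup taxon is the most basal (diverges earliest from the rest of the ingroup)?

Taxon G

Character polarity is set by the outgroup: the derived state is whichever differs from the outgroup's state, so for C1, C3, C4 the derived state is '0', and for the remaining characters it is '1'.
All ingroup taxa share the derived state '0' for C1; it defines the ingroup but does not resolve relationships within it.
Only Taxon B, Taxon M, and Taxon T show the derived state '1' for C2, supporting them as a clade.
C3 (derived state '0') is unique to Taxon G (autapomorphy; uninformative for grouping).
C4: derived state '0' in Taxon B and Taxon T only — synapomorphy for {Taxon B, Taxon T}.
Most parsimonious ingroup topology: (((Taxon T,Taxon B),Taxon M),Taxon G).
Taxon G is sister to the clade containing all other ingroup taxa, so it is the earliest-diverging (most basal) ingroup lineage.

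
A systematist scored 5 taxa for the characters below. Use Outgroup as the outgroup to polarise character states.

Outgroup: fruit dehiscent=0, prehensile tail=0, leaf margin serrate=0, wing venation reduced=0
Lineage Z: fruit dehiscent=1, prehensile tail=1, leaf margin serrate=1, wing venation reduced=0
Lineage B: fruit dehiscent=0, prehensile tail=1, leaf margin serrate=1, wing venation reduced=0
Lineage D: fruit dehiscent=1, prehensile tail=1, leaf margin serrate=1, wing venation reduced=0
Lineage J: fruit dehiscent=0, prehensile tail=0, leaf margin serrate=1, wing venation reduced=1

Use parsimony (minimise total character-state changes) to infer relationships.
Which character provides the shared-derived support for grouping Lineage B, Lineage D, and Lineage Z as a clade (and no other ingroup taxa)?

prehensile tail

The outgroup has state '0' for every character, so '1' is the derived state throughout.
fruit dehiscent (derived state '1') is shared by Lineage D and Lineage Z — a synapomorphy uniting that clade.
Only Lineage B, Lineage D, and Lineage Z show the derived state '1' for prehensile tail, supporting them as a clade.
All ingroup taxa share the derived state '1' for leaf margin serrate; it defines the ingroup but does not resolve relationships within it.
wing venation reduced (derived state '1') is unique to Lineage J (autapomorphy; uninformative for grouping).
Most parsimonious ingroup topology: (((Lineage Z,Lineage D),Lineage B),Lineage J).
The clade {Lineage B, Lineage D, Lineage Z} is supported by prehensile tail: its derived state '1' occurs in exactly those taxa and in no other taxon (including the outgroup).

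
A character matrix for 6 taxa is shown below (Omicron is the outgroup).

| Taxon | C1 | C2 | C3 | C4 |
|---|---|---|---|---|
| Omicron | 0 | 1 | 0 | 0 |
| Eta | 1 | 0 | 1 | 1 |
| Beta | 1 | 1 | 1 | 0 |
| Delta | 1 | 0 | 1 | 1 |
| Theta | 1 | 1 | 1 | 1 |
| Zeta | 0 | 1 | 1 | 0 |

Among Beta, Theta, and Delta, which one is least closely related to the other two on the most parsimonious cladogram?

Beta

Character polarity is set by the outgroup: the derived state is whichever differs from the outgroup's state, so for C2 the derived state is '0', and for the remaining characters it is '1'.
Only Beta, Delta, Eta, and Theta show the derived state '1' for C1, supporting them as a clade.
Only Delta and Eta show the derived state '0' for C2, supporting them as a clade.
All ingroup taxa share the derived state '1' for C3; it defines the ingroup but does not resolve relationships within it.
C4 (derived state '1') is shared by Delta, Eta, and Theta — a synapomorphy uniting that clade.
Most parsimonious ingroup topology: ((((Eta,Delta),Theta),Beta),Zeta).
Delta and Theta share a more recent common ancestor with each other than either does with Beta, so Beta is the least closely related of the three.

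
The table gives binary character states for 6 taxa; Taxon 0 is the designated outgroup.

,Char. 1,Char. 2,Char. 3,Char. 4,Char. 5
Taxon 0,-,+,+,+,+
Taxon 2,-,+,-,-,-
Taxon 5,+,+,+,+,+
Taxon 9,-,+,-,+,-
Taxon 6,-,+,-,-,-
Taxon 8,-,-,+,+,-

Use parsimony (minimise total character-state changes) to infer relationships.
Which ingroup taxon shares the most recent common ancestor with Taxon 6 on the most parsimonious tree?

Taxon 2

Character polarity is set by the outgroup: the derived state is whichever differs from the outgroup's state, so for Char. 2, Char. 3, Char. 4, Char. 5 the derived state is '-', and for the remaining characters it is '+'.
Char. 1 (derived state '+') is unique to Taxon 5 (autapomorphy; uninformative for grouping).
Char. 2 (derived state '-') is unique to Taxon 8 (autapomorphy; uninformative for grouping).
Only Taxon 2, Taxon 6, and Taxon 9 show the derived state '-' for Char. 3, supporting them as a clade.
Only Taxon 2 and Taxon 6 show the derived state '-' for Char. 4, supporting them as a clade.
Char. 5: derived state '-' in Taxon 2, Taxon 6, Taxon 8, and Taxon 9 only — synapomorphy for {Taxon 2, Taxon 6, Taxon 8, Taxon 9}.
Most parsimonious ingroup topology: ((((Taxon 2,Taxon 6),Taxon 9),Taxon 8),Taxon 5).
Taxon 6 and Taxon 2 form a cherry on this tree, so they are sister taxa.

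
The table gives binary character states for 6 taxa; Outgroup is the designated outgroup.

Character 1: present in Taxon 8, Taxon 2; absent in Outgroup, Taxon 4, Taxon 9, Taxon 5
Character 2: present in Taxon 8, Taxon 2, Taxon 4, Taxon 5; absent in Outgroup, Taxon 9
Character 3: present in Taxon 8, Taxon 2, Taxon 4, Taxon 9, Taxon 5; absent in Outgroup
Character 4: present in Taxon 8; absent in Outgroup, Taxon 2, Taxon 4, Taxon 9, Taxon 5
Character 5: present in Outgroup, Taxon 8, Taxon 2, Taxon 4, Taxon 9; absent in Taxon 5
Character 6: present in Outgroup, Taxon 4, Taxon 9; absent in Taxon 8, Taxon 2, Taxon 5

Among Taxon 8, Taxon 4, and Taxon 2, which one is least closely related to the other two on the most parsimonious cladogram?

Taxon 4

Character polarity is set by the outgroup: the derived state is whichever differs from the outgroup's state, so for Character 5, Character 6 the derived state is 'absent', and for the remaining characters it is 'present'.
Character 1 (derived state 'present') is shared by Taxon 2 and Taxon 8 — a synapomorphy uniting that clade.
Character 2 (derived state 'present') is shared by Taxon 2, Taxon 4, Taxon 5, and Taxon 8 — a synapomorphy uniting that clade.
All ingroup taxa share the derived state 'present' for Character 3; it defines the ingroup but does not resolve relationships within it.
Character 4: derived state 'present' in Taxon 8 only — an autapomorphy, so it tells us nothing about relationships among taxa.
Character 5 (derived state 'absent') is unique to Taxon 5 (autapomorphy; uninformative for grouping).
Only Taxon 2, Taxon 5, and Taxon 8 show the derived state 'absent' for Character 6, supporting them as a clade.
Most parsimonious ingroup topology: (((Taxon 5,(Taxon 8,Taxon 2)),Taxon 4),Taxon 9).
Taxon 2 and Taxon 8 share a more recent common ancestor with each other than either does with Taxon 4, so Taxon 4 is the least closely related of the three.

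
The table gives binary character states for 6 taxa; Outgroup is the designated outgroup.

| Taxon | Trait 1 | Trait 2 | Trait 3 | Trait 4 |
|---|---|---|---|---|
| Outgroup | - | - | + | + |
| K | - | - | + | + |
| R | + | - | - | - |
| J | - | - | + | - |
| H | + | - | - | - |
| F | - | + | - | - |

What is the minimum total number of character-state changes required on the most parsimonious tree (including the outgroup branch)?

4

Character polarity is set by the outgroup: the derived state is whichever differs from the outgroup's state, so for Trait 3, Trait 4 the derived state is '-', and for the remaining characters it is '+'.
Trait 1: derived state '+' in H and R only — synapomorphy for {H, R}.
Trait 2: derived state '+' in F only — an autapomorphy, so it tells us nothing about relationships among taxa.
Trait 3: derived state '-' in F, H, and R only — synapomorphy for {F, H, R}.
Trait 4: derived state '-' in F, H, J, and R only — synapomorphy for {F, H, J, R}.
Most parsimonious ingroup topology: (K,(((R,H),F),J)).
Changes per character on this tree: Trait 1: 1; Trait 2: 1; Trait 3: 1; Trait 4: 1.
Total = 4.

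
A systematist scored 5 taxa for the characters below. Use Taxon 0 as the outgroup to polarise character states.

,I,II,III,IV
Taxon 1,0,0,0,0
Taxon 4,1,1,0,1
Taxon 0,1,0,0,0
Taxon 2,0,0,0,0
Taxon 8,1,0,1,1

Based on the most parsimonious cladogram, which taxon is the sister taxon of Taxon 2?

Taxon 1

Character polarity is set by the outgroup: the derived state is whichever differs from the outgroup's state, so for I the derived state is '0', and for the remaining characters it is '1'.
Only Taxon 1 and Taxon 2 show the derived state '0' for I, supporting them as a clade.
II: derived state '1' in Taxon 4 only — an autapomorphy, so it tells us nothing about relationships among taxa.
III (derived state '1') is unique to Taxon 8 (autapomorphy; uninformative for grouping).
IV: derived state '1' in Taxon 4 and Taxon 8 only — synapomorphy for {Taxon 4, Taxon 8}.
Most parsimonious ingroup topology: ((Taxon 2,Taxon 1),(Taxon 8,Taxon 4)).
Taxon 2 and Taxon 1 form a cherry on this tree, so they are sister taxa.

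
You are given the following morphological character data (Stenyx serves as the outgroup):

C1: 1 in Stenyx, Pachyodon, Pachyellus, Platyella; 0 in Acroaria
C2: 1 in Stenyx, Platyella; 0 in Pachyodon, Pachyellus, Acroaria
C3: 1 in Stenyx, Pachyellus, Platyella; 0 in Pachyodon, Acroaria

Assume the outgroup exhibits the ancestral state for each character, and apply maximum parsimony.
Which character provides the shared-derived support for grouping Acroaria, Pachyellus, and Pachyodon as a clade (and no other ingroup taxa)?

The outgroup has state '1' for every character, so '0' is the derived state throughout.
C1 (derived state '0') is unique to Acroaria (autapomorphy; uninformative for grouping).
Only Acroaria, Pachyellus, and Pachyodon show the derived state '0' for C2, supporting them as a clade.
Only Acroaria and Pachyodon show the derived state '0' for C3, supporting them as a clade.
Most parsimonious ingroup topology: (((Pachyodon,Acroaria),Pachyellus),Platyella).
The clade {Acroaria, Pachyellus, Pachyodon} is supported by C2: its derived state '0' occurs in exactly those taxa and in no other taxon (including the outgroup).

C2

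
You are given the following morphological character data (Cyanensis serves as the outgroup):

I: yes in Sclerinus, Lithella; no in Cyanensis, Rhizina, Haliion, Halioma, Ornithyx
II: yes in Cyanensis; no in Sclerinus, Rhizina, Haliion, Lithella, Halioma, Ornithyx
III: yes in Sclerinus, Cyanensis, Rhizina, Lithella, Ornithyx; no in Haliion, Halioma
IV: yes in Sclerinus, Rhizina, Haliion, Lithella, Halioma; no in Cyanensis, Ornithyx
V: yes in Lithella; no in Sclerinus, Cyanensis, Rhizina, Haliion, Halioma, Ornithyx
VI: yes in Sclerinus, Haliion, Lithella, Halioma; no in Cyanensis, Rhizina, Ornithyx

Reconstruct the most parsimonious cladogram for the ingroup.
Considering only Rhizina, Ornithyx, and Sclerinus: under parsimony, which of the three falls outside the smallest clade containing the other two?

Ornithyx

Character polarity is set by the outgroup: the derived state is whichever differs from the outgroup's state, so for II, III the derived state is 'no', and for the remaining characters it is 'yes'.
Only Lithella and Sclerinus show the derived state 'yes' for I, supporting them as a clade.
All ingroup taxa share the derived state 'no' for II; it defines the ingroup but does not resolve relationships within it.
Only Haliion and Halioma show the derived state 'no' for III, supporting them as a clade.
IV: derived state 'yes' in Haliion, Halioma, Lithella, Rhizina, and Sclerinus only — synapomorphy for {Haliion, Halioma, Lithella, Rhizina, Sclerinus}.
V (derived state 'yes') is unique to Lithella (autapomorphy; uninformative for grouping).
VI: derived state 'yes' in Haliion, Halioma, Lithella, and Sclerinus only — synapomorphy for {Haliion, Halioma, Lithella, Sclerinus}.
Most parsimonious ingroup topology: ((((Lithella,Sclerinus),(Halioma,Haliion)),Rhizina),Ornithyx).
Sclerinus and Rhizina share a more recent common ancestor with each other than either does with Ornithyx, so Ornithyx is the least closely related of the three.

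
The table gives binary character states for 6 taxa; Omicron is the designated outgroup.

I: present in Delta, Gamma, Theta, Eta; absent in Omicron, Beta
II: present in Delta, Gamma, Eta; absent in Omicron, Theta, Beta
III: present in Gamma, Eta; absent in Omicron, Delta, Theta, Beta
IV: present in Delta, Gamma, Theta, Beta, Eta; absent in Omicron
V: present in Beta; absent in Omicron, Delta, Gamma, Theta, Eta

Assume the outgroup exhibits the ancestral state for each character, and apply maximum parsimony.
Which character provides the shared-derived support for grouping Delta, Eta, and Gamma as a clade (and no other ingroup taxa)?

II

The outgroup has state 'absent' for every character, so 'present' is the derived state throughout.
I: derived state 'present' in Delta, Eta, Gamma, and Theta only — synapomorphy for {Delta, Eta, Gamma, Theta}.
Only Delta, Eta, and Gamma show the derived state 'present' for II, supporting them as a clade.
III: derived state 'present' in Eta and Gamma only — synapomorphy for {Eta, Gamma}.
IV (derived state 'present') is shared by all ingroup taxa — unites the whole ingroup.
V (derived state 'present') is unique to Beta (autapomorphy; uninformative for grouping).
Most parsimonious ingroup topology: (((Delta,(Gamma,Eta)),Theta),Beta).
The clade {Delta, Eta, Gamma} is supported by II: its derived state 'present' occurs in exactly those taxa and in no other taxon (including the outgroup).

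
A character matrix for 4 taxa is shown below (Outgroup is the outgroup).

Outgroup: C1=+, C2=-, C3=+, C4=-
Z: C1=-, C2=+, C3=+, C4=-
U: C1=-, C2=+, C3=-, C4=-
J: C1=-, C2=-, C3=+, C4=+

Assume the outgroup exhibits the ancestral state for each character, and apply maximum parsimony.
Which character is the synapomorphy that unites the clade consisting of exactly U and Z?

Character polarity is set by the outgroup: the derived state is whichever differs from the outgroup's state, so for C1, C3 the derived state is '-', and for the remaining characters it is '+'.
C1 (derived state '-') is shared by all ingroup taxa — unites the whole ingroup.
C2: derived state '+' in U and Z only — synapomorphy for {U, Z}.
C3 (derived state '-') is unique to U (autapomorphy; uninformative for grouping).
C4: derived state '+' in J only — an autapomorphy, so it tells us nothing about relationships among taxa.
Most parsimonious ingroup topology: ((Z,U),J).
The clade {U, Z} is supported by C2: its derived state '+' occurs in exactly those taxa and in no other taxon (including the outgroup).

C2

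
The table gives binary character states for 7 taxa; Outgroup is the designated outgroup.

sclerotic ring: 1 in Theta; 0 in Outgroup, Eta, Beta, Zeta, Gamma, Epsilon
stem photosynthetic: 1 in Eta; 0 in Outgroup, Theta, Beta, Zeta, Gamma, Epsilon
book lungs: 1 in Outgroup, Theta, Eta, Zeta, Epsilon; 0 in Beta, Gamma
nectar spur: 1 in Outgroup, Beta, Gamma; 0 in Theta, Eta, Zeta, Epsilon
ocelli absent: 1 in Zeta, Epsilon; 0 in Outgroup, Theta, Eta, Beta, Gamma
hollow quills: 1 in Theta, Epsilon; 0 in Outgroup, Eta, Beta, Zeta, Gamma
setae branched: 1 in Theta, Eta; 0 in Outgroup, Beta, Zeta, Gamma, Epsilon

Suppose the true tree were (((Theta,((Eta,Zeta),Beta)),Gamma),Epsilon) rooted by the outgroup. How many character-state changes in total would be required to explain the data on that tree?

13

Map each character onto (((Theta,((Eta,Zeta),Beta)),Gamma),Epsilon) (rooted by Outgroup) and count the minimum state changes it requires (Fitch parsimony):
sclerotic ring: 1; stem photosynthetic: 1; book lungs: 2; nectar spur: 3; ocelli absent: 2; hollow quills: 2; setae branched: 2.
Total tree length = 13.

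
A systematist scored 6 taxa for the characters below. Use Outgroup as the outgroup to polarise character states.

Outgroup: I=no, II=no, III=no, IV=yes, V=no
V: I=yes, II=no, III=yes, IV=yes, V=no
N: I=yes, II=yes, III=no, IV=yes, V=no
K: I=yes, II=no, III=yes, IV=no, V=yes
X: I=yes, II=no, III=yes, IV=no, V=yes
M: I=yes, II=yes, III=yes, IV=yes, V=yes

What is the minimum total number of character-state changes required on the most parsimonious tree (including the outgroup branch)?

Character polarity is set by the outgroup: the derived state is whichever differs from the outgroup's state, so for IV the derived state is 'no', and for the remaining characters it is 'yes'.
I (derived state 'yes') is shared by all ingroup taxa — unites the whole ingroup.
II groups M and N, which is incompatible with the clades supported by the remaining characters; treating it as convergent (homoplasy) costs fewer steps than any alternative tree.
III (derived state 'yes') is shared by K, M, V, and X — a synapomorphy uniting that clade.
IV: derived state 'no' in K and X only — synapomorphy for {K, X}.
V: derived state 'yes' in K, M, and X only — synapomorphy for {K, M, X}.
Most parsimonious ingroup topology: ((V,((K,X),M)),N).
Changes per character on this tree: I: 1; II: 2; III: 1; IV: 1; V: 1.
Total = 6.

6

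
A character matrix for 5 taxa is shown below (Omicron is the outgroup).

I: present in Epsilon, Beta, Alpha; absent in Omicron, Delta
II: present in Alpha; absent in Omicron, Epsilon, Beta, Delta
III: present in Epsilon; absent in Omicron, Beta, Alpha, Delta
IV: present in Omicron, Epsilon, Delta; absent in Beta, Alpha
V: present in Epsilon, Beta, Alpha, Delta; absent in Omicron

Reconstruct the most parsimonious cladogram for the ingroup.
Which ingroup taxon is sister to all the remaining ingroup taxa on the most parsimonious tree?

Character polarity is set by the outgroup: the derived state is whichever differs from the outgroup's state, so for IV the derived state is 'absent', and for the remaining characters it is 'present'.
I: derived state 'present' in Alpha, Beta, and Epsilon only — synapomorphy for {Alpha, Beta, Epsilon}.
II (derived state 'present') is unique to Alpha (autapomorphy; uninformative for grouping).
III (derived state 'present') is unique to Epsilon (autapomorphy; uninformative for grouping).
Only Alpha and Beta show the derived state 'absent' for IV, supporting them as a clade.
V (derived state 'present') is shared by all ingroup taxa — unites the whole ingroup.
Most parsimonious ingroup topology: ((Epsilon,(Beta,Alpha)),Delta).
Delta is sister to the clade containing all other ingroup taxa, so it is the earliest-diverging (most basal) ingroup lineage.

Delta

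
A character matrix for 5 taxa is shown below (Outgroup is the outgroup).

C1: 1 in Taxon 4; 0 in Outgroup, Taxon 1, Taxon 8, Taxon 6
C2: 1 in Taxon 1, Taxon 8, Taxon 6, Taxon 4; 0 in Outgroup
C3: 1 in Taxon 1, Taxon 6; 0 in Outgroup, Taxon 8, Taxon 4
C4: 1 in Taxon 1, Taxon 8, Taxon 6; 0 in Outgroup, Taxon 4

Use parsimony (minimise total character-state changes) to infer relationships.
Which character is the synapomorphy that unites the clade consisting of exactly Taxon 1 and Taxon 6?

The outgroup has state '0' for every character, so '1' is the derived state throughout.
C1: derived state '1' in Taxon 4 only — an autapomorphy, so it tells us nothing about relationships among taxa.
C2 (derived state '1') is shared by all ingroup taxa — unites the whole ingroup.
Only Taxon 1 and Taxon 6 show the derived state '1' for C3, supporting them as a clade.
Only Taxon 1, Taxon 6, and Taxon 8 show the derived state '1' for C4, supporting them as a clade.
Most parsimonious ingroup topology: (((Taxon 1,Taxon 6),Taxon 8),Taxon 4).
The clade {Taxon 1, Taxon 6} is supported by C3: its derived state '1' occurs in exactly those taxa and in no other taxon (including the outgroup).

C3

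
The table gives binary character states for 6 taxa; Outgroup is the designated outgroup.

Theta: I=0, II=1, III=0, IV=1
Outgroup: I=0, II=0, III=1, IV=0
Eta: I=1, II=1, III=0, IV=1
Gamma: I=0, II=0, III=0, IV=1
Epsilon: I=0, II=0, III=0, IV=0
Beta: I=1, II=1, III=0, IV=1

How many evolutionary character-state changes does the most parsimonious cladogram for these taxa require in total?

Character polarity is set by the outgroup: the derived state is whichever differs from the outgroup's state, so for III the derived state is '0', and for the remaining characters it is '1'.
I (derived state '1') is shared by Beta and Eta — a synapomorphy uniting that clade.
II (derived state '1') is shared by Beta, Eta, and Theta — a synapomorphy uniting that clade.
III (derived state '0') is shared by all ingroup taxa — unites the whole ingroup.
IV (derived state '1') is shared by Beta, Eta, Gamma, and Theta — a synapomorphy uniting that clade.
Most parsimonious ingroup topology: ((Gamma,((Beta,Eta),Theta)),Epsilon).
Changes per character on this tree: I: 1; II: 1; III: 1; IV: 1.
Total = 4.

4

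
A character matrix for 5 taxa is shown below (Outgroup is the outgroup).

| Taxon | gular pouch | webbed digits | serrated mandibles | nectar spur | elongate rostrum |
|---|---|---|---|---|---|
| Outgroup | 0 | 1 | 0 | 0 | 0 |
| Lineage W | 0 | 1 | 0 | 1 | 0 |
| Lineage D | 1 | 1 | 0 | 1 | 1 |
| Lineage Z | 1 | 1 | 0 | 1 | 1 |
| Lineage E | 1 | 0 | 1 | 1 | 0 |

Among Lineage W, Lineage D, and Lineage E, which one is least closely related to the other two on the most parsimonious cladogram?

Character polarity is set by the outgroup: the derived state is whichever differs from the outgroup's state, so for webbed digits the derived state is '0', and for the remaining characters it is '1'.
gular pouch (derived state '1') is shared by Lineage D, Lineage E, and Lineage Z — a synapomorphy uniting that clade.
webbed digits: derived state '0' in Lineage E only — an autapomorphy, so it tells us nothing about relationships among taxa.
serrated mandibles (derived state '1') is unique to Lineage E (autapomorphy; uninformative for grouping).
nectar spur (derived state '1') is shared by all ingroup taxa — unites the whole ingroup.
elongate rostrum (derived state '1') is shared by Lineage D and Lineage Z — a synapomorphy uniting that clade.
Most parsimonious ingroup topology: (Lineage W,((Lineage D,Lineage Z),Lineage E)).
Lineage E and Lineage D share a more recent common ancestor with each other than either does with Lineage W, so Lineage W is the least closely related of the three.

Lineage W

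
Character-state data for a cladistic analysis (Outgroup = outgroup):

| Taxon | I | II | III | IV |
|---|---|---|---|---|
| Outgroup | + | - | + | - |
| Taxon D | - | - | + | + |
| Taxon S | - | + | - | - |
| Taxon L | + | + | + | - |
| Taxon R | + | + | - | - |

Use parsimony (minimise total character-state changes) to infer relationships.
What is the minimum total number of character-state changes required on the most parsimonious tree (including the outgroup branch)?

Character polarity is set by the outgroup: the derived state is whichever differs from the outgroup's state, so for I, III the derived state is '-', and for the remaining characters it is '+'.
I groups Taxon D and Taxon S, which is incompatible with the clades supported by the remaining characters; treating it as convergent (homoplasy) costs fewer steps than any alternative tree.
II (derived state '+') is shared by Taxon L, Taxon R, and Taxon S — a synapomorphy uniting that clade.
III (derived state '-') is shared by Taxon R and Taxon S — a synapomorphy uniting that clade.
IV (derived state '+') is unique to Taxon D (autapomorphy; uninformative for grouping).
Most parsimonious ingroup topology: (Taxon D,((Taxon S,Taxon R),Taxon L)).
Changes per character on this tree: I: 2; II: 1; III: 1; IV: 1.
Total = 5.

5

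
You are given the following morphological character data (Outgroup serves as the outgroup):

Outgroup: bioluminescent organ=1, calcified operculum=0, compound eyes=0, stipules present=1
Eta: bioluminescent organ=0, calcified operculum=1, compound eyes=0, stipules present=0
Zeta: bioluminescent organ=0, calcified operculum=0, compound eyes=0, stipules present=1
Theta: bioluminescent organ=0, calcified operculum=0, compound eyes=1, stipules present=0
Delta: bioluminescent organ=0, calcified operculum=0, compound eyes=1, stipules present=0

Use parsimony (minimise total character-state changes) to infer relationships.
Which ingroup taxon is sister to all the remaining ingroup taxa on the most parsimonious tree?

Zeta

Character polarity is set by the outgroup: the derived state is whichever differs from the outgroup's state, so for bioluminescent organ, stipules present the derived state is '0', and for the remaining characters it is '1'.
bioluminescent organ (derived state '0') is shared by all ingroup taxa — unites the whole ingroup.
calcified operculum (derived state '1') is unique to Eta (autapomorphy; uninformative for grouping).
compound eyes: derived state '1' in Delta and Theta only — synapomorphy for {Delta, Theta}.
stipules present (derived state '0') is shared by Delta, Eta, and Theta — a synapomorphy uniting that clade.
Most parsimonious ingroup topology: ((Eta,(Theta,Delta)),Zeta).
Zeta is sister to the clade containing all other ingroup taxa, so it is the earliest-diverging (most basal) ingroup lineage.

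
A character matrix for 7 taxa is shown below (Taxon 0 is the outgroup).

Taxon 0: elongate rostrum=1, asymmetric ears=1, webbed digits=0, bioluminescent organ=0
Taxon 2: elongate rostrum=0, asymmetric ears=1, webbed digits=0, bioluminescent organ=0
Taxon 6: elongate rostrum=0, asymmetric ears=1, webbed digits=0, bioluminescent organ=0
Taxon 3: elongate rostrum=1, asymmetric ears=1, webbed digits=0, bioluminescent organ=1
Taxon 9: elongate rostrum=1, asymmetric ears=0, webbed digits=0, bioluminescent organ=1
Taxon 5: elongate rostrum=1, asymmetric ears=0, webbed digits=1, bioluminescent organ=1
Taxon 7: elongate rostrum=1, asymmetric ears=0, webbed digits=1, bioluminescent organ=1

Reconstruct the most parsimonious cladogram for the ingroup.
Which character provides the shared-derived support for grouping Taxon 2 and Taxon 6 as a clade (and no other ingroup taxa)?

elongate rostrum

Character polarity is set by the outgroup: the derived state is whichever differs from the outgroup's state, so for elongate rostrum, asymmetric ears the derived state is '0', and for the remaining characters it is '1'.
elongate rostrum: derived state '0' in Taxon 2 and Taxon 6 only — synapomorphy for {Taxon 2, Taxon 6}.
asymmetric ears (derived state '0') is shared by Taxon 5, Taxon 7, and Taxon 9 — a synapomorphy uniting that clade.
webbed digits (derived state '1') is shared by Taxon 5 and Taxon 7 — a synapomorphy uniting that clade.
bioluminescent organ (derived state '1') is shared by Taxon 3, Taxon 5, Taxon 7, and Taxon 9 — a synapomorphy uniting that clade.
Most parsimonious ingroup topology: ((Taxon 2,Taxon 6),(Taxon 3,(Taxon 9,(Taxon 5,Taxon 7)))).
The clade {Taxon 2, Taxon 6} is supported by elongate rostrum: its derived state '0' occurs in exactly those taxa and in no other taxon (including the outgroup).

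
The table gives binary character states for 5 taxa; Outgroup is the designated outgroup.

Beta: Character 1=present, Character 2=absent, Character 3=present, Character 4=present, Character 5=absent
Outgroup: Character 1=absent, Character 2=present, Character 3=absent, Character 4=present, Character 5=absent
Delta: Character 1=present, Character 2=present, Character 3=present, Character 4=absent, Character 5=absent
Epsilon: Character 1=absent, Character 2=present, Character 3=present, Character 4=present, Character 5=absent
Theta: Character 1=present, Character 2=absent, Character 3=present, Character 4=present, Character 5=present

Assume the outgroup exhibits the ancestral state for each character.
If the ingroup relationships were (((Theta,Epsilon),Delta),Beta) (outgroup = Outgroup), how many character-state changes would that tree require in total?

7

Map each character onto (((Theta,Epsilon),Delta),Beta) (rooted by Outgroup) and count the minimum state changes it requires (Fitch parsimony):
Character 1: 2; Character 2: 2; Character 3: 1; Character 4: 1; Character 5: 1.
Total tree length = 7.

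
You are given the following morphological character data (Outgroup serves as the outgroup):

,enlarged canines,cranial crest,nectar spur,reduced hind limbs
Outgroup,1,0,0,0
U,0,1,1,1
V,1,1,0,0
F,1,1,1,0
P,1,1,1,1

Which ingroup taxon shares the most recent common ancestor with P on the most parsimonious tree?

Character polarity is set by the outgroup: the derived state is whichever differs from the outgroup's state, so for enlarged canines the derived state is '0', and for the remaining characters it is '1'.
enlarged canines: derived state '0' in U only — an autapomorphy, so it tells us nothing about relationships among taxa.
cranial crest (derived state '1') is shared by all ingroup taxa — unites the whole ingroup.
Only F, P, and U show the derived state '1' for nectar spur, supporting them as a clade.
Only P and U show the derived state '1' for reduced hind limbs, supporting them as a clade.
Most parsimonious ingroup topology: (((U,P),F),V).
P and U form a cherry on this tree, so they are sister taxa.

U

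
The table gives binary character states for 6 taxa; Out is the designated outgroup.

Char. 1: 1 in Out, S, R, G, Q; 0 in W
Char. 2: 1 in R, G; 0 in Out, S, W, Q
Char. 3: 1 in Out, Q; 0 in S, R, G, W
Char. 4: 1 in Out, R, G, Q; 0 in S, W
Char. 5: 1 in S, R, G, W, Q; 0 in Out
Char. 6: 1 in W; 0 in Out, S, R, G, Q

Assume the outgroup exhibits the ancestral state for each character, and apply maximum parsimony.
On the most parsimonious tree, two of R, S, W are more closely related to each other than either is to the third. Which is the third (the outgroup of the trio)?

Character polarity is set by the outgroup: the derived state is whichever differs from the outgroup's state, so for Char. 1, Char. 3, Char. 4 the derived state is '0', and for the remaining characters it is '1'.
Char. 1 (derived state '0') is unique to W (autapomorphy; uninformative for grouping).
Only G and R show the derived state '1' for Char. 2, supporting them as a clade.
Only G, R, S, and W show the derived state '0' for Char. 3, supporting them as a clade.
Char. 4 (derived state '0') is shared by S and W — a synapomorphy uniting that clade.
All ingroup taxa share the derived state '1' for Char. 5; it defines the ingroup but does not resolve relationships within it.
Char. 6 (derived state '1') is unique to W (autapomorphy; uninformative for grouping).
Most parsimonious ingroup topology: (((S,W),(R,G)),Q).
S and W share a more recent common ancestor with each other than either does with R, so R is the least closely related of the three.

R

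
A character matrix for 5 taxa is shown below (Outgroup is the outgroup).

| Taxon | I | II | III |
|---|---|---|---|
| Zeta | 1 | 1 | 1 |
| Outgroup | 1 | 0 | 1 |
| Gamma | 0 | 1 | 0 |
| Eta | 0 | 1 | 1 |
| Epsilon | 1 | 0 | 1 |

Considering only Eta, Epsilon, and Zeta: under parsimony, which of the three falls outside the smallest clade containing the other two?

Epsilon

Character polarity is set by the outgroup: the derived state is whichever differs from the outgroup's state, so for I, III the derived state is '0', and for the remaining characters it is '1'.
I (derived state '0') is shared by Eta and Gamma — a synapomorphy uniting that clade.
II (derived state '1') is shared by Eta, Gamma, and Zeta — a synapomorphy uniting that clade.
III (derived state '0') is unique to Gamma (autapomorphy; uninformative for grouping).
Most parsimonious ingroup topology: ((Zeta,(Gamma,Eta)),Epsilon).
Zeta and Eta share a more recent common ancestor with each other than either does with Epsilon, so Epsilon is the least closely related of the three.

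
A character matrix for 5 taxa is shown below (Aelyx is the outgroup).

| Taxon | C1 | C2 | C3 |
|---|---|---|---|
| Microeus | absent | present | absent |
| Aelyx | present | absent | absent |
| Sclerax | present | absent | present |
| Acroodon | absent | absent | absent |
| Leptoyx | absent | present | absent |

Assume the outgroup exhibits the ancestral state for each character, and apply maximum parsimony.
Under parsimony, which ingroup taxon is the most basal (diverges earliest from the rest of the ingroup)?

Sclerax

Character polarity is set by the outgroup: the derived state is whichever differs from the outgroup's state, so for C1 the derived state is 'absent', and for the remaining characters it is 'present'.
C1 (derived state 'absent') is shared by Acroodon, Leptoyx, and Microeus — a synapomorphy uniting that clade.
Only Leptoyx and Microeus show the derived state 'present' for C2, supporting them as a clade.
C3: derived state 'present' in Sclerax only — an autapomorphy, so it tells us nothing about relationships among taxa.
Most parsimonious ingroup topology: (((Microeus,Leptoyx),Acroodon),Sclerax).
Sclerax is sister to the clade containing all other ingroup taxa, so it is the earliest-diverging (most basal) ingroup lineage.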